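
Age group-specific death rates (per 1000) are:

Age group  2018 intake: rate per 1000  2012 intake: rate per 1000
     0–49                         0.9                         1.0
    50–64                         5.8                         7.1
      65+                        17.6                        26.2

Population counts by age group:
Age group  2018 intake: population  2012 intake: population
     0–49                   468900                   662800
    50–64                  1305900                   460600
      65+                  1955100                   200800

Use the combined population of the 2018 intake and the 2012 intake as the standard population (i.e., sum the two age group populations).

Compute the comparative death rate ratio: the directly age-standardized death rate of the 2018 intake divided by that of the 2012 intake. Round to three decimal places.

0.701

Combined standard total = 5054100; weights = 0.2239, 0.3495, 0.4266.
The 2018 intake: 0.2239×0.9 + 0.3495×5.8 + 0.4266×17.6 = 9.7363 per 1000.
The 2012 intake: 0.2239×1.0 + 0.3495×7.1 + 0.4266×26.2 = 13.8815 per 1000.
Ratio = 9.7363 ÷ 13.8815 = 0.70138.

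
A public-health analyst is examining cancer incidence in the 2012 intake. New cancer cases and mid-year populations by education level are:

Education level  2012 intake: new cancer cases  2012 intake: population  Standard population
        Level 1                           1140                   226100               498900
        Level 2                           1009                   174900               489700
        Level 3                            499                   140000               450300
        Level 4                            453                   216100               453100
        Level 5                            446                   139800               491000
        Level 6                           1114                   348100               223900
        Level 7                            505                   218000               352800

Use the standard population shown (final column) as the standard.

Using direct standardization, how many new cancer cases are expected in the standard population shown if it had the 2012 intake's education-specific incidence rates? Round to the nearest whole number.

Education-specific rates per 100000 for the 2012 intake: 504.20, 576.90, 356.43, 209.63, 319.03, 320.02, 231.65.
Expected new cancer cases = Σ (standard pop × education-specific rate ÷ 100000)
= 498900×504.20/100000 + 489700×576.90/100000 + 450300×356.43/100000 + 453100×209.63/100000 + 491000×319.03/100000 + 223900×320.02/100000 + 352800×231.65/100000
= 2515.46 + 2825.08 + 1605.00 + 949.81 + 1566.42 + 716.53 + 817.27 = 10995.58.

10996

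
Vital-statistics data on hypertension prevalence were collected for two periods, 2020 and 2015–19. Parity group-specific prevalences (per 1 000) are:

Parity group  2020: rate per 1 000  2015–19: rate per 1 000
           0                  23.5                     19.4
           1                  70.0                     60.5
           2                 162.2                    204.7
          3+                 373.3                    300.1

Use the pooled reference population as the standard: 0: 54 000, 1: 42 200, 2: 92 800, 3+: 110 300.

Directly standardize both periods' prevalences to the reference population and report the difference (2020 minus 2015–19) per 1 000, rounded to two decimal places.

15.88

Standard total = 299 300; weights = 0.1804, 0.1410, 0.3101, 0.3685.
2020: 0.1804×23.5 + 0.1410×70.0 + 0.3101×162.2 + 0.3685×373.3 = 201.9718 per 1 000.
2015–19: 0.1804×19.4 + 0.1410×60.5 + 0.3101×204.7 + 0.3685×300.1 = 186.0939 per 1 000.
Difference = 201.9718 − 186.0939 = 15.8779.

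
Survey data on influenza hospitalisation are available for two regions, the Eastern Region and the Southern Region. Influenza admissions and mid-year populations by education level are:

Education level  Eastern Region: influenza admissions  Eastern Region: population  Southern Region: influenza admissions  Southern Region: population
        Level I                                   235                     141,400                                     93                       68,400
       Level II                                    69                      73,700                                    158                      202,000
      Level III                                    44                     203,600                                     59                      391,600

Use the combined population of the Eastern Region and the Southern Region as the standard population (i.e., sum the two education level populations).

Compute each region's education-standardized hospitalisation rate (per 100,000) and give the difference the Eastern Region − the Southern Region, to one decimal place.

Education-specific rates per 100,000 for the Eastern Region: 166.20, 93.62, 21.61.
For the Southern Region: 135.96, 78.22, 15.07.
Combined standard total = 1,080,700; weights = 0.1941, 0.2551, 0.5508.
The Eastern Region: 0.1941×166.20 + 0.2551×93.62 + 0.5508×21.61 = 68.0507 per 100,000.
The Southern Region: 0.1941×135.96 + 0.2551×78.22 + 0.5508×15.07 = 54.6476 per 100,000.
Difference = 68.0507 − 54.6476 = 13.4032.

13.4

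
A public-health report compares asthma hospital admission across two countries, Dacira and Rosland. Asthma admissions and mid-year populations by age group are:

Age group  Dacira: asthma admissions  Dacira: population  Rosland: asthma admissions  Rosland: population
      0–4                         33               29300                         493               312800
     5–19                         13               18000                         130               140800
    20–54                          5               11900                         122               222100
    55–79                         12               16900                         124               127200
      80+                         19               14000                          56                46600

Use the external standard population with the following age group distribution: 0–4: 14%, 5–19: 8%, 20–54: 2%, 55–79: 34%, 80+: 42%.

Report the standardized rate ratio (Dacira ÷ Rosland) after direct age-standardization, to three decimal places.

0.907

Age-specific rates per 10000 for Dacira: 11.26, 7.22, 4.20, 7.10, 13.57.
For Rosland: 15.76, 9.23, 5.49, 9.75, 12.02.
Standard weights: 0.14, 0.08, 0.02, 0.34, 0.42.
Dacira: 0.1400×11.26 + 0.0800×7.22 + 0.0200×4.20 + 0.3400×7.10 + 0.4200×13.57 = 10.3528 per 10000.
Rosland: 0.1400×15.76 + 0.0800×9.23 + 0.0200×5.49 + 0.3400×9.75 + 0.4200×12.02 = 11.4167 per 10000.
Ratio = 10.3528 ÷ 11.4167 = 0.90681.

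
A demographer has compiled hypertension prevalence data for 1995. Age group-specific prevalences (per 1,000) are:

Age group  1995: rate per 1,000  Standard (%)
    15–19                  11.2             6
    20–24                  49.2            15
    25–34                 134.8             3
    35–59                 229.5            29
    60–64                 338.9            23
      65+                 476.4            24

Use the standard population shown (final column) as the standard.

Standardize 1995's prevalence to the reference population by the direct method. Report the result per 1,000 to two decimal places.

Standard weights: 0.06, 0.15, 0.03, 0.29, 0.23, 0.24.
Standardized rate: 0.0600×11.2 + 0.1500×49.2 + 0.0300×134.8 + 0.2900×229.5 + 0.2300×338.9 + 0.2400×476.4 = 270.9340 per 1,000.

270.93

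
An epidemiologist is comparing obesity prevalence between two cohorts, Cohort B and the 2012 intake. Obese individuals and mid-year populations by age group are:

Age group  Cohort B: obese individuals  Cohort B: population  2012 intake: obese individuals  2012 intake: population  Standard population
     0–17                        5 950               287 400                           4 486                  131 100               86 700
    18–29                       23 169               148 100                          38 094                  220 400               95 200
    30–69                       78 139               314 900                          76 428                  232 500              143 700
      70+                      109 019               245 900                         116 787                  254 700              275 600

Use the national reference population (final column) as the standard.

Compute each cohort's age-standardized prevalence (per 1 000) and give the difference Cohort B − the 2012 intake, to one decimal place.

-30.8

Age-specific rates per 1 000 for Cohort B: 20.703, 156.442, 248.139, 443.347.
For the 2012 intake: 34.218, 172.840, 328.723, 458.528.
Standard total = 601 200; weights = 0.1442, 0.1583, 0.2390, 0.4584.
Cohort B: 0.1442×20.703 + 0.1583×156.442 + 0.2390×248.139 + 0.4584×443.347 = 290.3063 per 1 000.
The 2012 intake: 0.1442×34.218 + 0.1583×172.840 + 0.2390×328.723 + 0.4584×458.528 = 321.0725 per 1 000.
Difference = 290.3063 − 321.0725 = -30.7661.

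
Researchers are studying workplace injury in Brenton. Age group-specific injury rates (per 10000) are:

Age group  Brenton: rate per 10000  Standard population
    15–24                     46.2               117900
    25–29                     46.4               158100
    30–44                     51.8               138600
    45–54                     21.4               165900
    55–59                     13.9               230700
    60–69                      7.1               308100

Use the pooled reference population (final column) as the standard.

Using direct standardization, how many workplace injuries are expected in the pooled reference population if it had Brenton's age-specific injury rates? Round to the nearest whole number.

Expected workplace injuries = Σ (standard pop × age-specific rate ÷ 10000)
= 117900×46.2/10000 + 158100×46.4/10000 + 138600×51.8/10000 + 165900×21.4/10000 + 230700×13.9/10000 + 308100×7.1/10000
= 544.70 + 733.58 + 717.95 + 355.03 + 320.67 + 218.75 = 2890.68.

2891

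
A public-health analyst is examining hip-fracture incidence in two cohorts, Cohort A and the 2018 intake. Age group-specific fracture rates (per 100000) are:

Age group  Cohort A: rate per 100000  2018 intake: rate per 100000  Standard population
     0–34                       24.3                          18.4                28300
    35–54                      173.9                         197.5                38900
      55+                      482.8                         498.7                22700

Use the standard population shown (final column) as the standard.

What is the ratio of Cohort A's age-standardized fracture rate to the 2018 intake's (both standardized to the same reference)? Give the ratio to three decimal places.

Standard total = 89900; weights = 0.3148, 0.4327, 0.2525.
Cohort A: 0.3148×24.3 + 0.4327×173.9 + 0.2525×482.8 = 204.8049 per 100000.
The 2018 intake: 0.3148×18.4 + 0.4327×197.5 + 0.2525×498.7 = 217.1742 per 100000.
Ratio = 204.8049 ÷ 217.1742 = 0.94304.

0.943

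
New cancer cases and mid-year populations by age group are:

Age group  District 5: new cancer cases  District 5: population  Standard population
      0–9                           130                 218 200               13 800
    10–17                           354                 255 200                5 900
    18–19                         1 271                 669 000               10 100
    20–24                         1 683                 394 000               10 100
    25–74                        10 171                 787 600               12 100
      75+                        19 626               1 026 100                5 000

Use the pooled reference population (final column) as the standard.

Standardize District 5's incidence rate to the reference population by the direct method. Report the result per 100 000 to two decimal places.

580.05

Age-specific rates per 100 000 for District 5: 59.58, 138.71, 189.99, 427.16, 1291.39, 1912.68.
Standard total = 57 000; weights = 0.2421, 0.1035, 0.1772, 0.1772, 0.2123, 0.0877.
Standardized rate: 0.2421×59.58 + 0.1035×138.71 + 0.1772×189.99 + 0.1772×427.16 + 0.2123×1291.39 + 0.0877×1912.68 = 580.0521 per 100 000.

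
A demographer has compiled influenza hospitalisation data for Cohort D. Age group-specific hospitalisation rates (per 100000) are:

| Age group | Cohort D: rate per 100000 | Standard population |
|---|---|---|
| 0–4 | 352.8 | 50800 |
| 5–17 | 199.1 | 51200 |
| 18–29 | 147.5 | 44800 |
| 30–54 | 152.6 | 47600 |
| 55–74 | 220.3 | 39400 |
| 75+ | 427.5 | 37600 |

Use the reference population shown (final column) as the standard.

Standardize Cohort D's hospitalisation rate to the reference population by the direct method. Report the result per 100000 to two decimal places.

245.92

Standard total = 271400; weights = 0.1872, 0.1887, 0.1651, 0.1754, 0.1452, 0.1385.
Standardized rate: 0.1872×352.8 + 0.1887×199.1 + 0.1651×147.5 + 0.1754×152.6 + 0.1452×220.3 + 0.1385×427.5 = 245.9165 per 100000.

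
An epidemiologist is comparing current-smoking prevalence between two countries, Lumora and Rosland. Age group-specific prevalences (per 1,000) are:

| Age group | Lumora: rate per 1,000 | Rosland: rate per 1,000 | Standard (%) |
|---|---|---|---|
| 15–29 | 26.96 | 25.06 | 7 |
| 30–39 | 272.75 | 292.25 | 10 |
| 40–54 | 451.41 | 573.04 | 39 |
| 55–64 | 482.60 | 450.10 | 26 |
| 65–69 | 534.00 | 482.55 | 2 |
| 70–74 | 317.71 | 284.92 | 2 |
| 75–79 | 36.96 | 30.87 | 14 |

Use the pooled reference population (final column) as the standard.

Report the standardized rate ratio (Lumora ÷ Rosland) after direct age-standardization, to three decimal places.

0.902

Standard weights: 0.07, 0.10, 0.39, 0.26, 0.02, 0.02, 0.14.
Lumora: 0.0700×26.96 + 0.1000×272.75 + 0.3900×451.41 + 0.2600×482.60 + 0.0200×534.00 + 0.0200×317.71 + 0.1400×36.96 = 352.8967 per 1,000.
Rosland: 0.0700×25.06 + 0.1000×292.25 + 0.3900×573.04 + 0.2600×450.10 + 0.0200×482.55 + 0.0200×284.92 + 0.1400×30.87 = 391.1620 per 1,000.
Ratio = 352.8967 ÷ 391.1620 = 0.90218.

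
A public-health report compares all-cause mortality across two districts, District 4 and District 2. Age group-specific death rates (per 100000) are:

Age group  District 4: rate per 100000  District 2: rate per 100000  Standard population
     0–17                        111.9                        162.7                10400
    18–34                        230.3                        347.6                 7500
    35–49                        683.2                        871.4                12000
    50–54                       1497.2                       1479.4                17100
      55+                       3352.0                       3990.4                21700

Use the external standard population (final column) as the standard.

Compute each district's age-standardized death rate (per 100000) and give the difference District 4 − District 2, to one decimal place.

Standard total = 68700; weights = 0.1514, 0.1092, 0.1747, 0.2489, 0.3159.
District 4: 0.1514×111.9 + 0.1092×230.3 + 0.1747×683.2 + 0.2489×1497.2 + 0.3159×3352.0 = 1592.8665 per 100000.
District 2: 0.1514×162.7 + 0.1092×347.6 + 0.1747×871.4 + 0.2489×1479.4 + 0.3159×3990.4 = 1843.4541 per 100000.
Difference = 1592.8665 − 1843.4541 = -250.5876.

-250.6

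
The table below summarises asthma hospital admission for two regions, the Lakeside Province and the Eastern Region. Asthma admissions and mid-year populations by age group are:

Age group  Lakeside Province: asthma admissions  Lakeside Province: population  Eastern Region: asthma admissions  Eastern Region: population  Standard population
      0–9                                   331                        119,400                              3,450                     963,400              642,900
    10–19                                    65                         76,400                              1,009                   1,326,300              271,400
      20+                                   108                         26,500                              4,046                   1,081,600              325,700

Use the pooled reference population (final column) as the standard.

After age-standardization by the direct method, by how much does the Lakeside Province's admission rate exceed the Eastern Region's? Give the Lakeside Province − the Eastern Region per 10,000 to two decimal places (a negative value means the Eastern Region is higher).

-3.12

Age-specific rates per 10,000 for the Lakeside Province: 27.72, 8.51, 40.75.
For the Eastern Region: 35.81, 7.61, 37.41.
Standard total = 1,240,000; weights = 0.5185, 0.2189, 0.2627.
The Lakeside Province: 0.5185×27.72 + 0.2189×8.51 + 0.2627×40.75 = 26.9397 per 10,000.
The Eastern Region: 0.5185×35.81 + 0.2189×7.61 + 0.2627×37.41 = 30.0573 per 10,000.
Difference = 26.9397 − 30.0573 = -3.1175.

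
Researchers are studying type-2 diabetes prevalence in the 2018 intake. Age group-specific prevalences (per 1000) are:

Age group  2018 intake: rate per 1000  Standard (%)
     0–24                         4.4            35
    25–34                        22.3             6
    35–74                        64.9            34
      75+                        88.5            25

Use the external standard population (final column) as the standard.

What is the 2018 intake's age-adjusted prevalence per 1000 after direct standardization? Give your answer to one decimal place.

Standard weights: 0.35, 0.06, 0.34, 0.25.
Standardized rate: 0.3500×4.4 + 0.0600×22.3 + 0.3400×64.9 + 0.2500×88.5 = 47.0690 per 1000.

47.1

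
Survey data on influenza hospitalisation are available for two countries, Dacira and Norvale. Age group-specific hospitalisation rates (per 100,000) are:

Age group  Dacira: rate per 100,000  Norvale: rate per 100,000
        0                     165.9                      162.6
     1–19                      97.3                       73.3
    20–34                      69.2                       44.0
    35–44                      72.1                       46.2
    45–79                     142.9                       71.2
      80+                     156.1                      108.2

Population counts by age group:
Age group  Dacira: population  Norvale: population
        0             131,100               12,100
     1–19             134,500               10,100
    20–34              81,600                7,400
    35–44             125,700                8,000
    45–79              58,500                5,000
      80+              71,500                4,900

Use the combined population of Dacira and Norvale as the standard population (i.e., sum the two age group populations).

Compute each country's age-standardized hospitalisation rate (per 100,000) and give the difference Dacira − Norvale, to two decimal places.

Combined standard total = 650,400; weights = 0.2202, 0.2223, 0.1368, 0.2056, 0.0976, 0.1175.
Dacira: 0.2202×165.9 + 0.2223×97.3 + 0.1368×69.2 + 0.2056×72.1 + 0.0976×142.9 + 0.1175×156.1 = 114.7374 per 100,000.
Norvale: 0.2202×162.6 + 0.2223×73.3 + 0.1368×44.0 + 0.2056×46.2 + 0.0976×71.2 + 0.1175×108.2 = 87.2757 per 100,000.
Difference = 114.7374 − 87.2757 = 27.4617.

27.46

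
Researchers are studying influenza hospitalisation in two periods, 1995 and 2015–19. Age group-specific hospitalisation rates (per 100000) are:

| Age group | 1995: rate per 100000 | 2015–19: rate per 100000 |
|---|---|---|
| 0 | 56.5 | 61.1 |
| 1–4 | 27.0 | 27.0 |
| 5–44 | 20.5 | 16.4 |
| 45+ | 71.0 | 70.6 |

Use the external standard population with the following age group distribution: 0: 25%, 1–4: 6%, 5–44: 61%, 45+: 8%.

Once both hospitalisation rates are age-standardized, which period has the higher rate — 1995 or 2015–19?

1995

Standard weights: 0.25, 0.06, 0.61, 0.08.
1995: 0.2500×56.5 + 0.0600×27.0 + 0.6100×20.5 + 0.0800×71.0 = 33.9300 per 100000.
2015–19: 0.2500×61.1 + 0.0600×27.0 + 0.6100×16.4 + 0.0800×70.6 = 32.5470 per 100000.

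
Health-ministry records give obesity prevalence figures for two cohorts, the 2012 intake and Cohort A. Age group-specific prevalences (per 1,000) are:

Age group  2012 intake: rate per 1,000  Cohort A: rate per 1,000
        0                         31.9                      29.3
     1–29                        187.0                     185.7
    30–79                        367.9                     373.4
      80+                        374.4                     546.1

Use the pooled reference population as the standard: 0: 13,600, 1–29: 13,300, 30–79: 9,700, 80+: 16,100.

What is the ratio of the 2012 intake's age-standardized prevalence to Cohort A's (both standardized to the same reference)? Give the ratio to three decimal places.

0.819

Standard total = 52,700; weights = 0.2581, 0.2524, 0.1841, 0.3055.
The 2012 intake: 0.2581×31.9 + 0.2524×187.0 + 0.1841×367.9 + 0.3055×374.4 = 237.5220 per 1,000.
Cohort A: 0.2581×29.3 + 0.2524×185.7 + 0.1841×373.4 + 0.3055×546.1 = 289.9901 per 1,000.
Ratio = 237.5220 ÷ 289.9901 = 0.81907.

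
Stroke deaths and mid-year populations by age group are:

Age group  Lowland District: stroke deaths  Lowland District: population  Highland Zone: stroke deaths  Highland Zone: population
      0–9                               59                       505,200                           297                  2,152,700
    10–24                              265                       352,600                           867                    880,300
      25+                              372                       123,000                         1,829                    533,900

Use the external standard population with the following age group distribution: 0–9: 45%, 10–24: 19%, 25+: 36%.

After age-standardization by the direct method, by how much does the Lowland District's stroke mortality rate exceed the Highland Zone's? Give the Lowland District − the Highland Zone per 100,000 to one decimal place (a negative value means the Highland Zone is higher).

-19.8

Age-specific rates per 100,000 for the Lowland District: 11.68, 75.16, 302.44.
For the Highland Zone: 13.80, 98.49, 342.57.
Standard weights: 0.45, 0.19, 0.36.
The Lowland District: 0.4500×11.68 + 0.1900×75.16 + 0.3600×302.44 = 128.4130 per 100,000.
The Highland Zone: 0.4500×13.80 + 0.1900×98.49 + 0.3600×342.57 = 148.2479 per 100,000.
Difference = 128.4130 − 148.2479 = -19.8349.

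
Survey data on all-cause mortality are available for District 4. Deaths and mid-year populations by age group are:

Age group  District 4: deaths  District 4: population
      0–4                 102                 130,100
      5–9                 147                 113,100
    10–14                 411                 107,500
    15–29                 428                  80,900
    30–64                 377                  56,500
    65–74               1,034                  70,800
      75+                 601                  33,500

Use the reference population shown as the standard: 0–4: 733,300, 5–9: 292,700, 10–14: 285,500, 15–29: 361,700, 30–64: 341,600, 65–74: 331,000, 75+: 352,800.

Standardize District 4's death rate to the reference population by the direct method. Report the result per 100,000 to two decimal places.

644.90

Age-specific rates per 100,000 for District 4: 78.40, 129.97, 382.33, 529.05, 667.26, 1460.45, 1794.03.
Standard total = 2,698,600; weights = 0.2717, 0.1085, 0.1058, 0.1340, 0.1266, 0.1227, 0.1307.
Standardized rate: 0.2717×78.40 + 0.1085×129.97 + 0.1058×382.33 + 0.1340×529.05 + 0.1266×667.26 + 0.1227×1460.45 + 0.1307×1794.03 = 644.8987 per 100,000.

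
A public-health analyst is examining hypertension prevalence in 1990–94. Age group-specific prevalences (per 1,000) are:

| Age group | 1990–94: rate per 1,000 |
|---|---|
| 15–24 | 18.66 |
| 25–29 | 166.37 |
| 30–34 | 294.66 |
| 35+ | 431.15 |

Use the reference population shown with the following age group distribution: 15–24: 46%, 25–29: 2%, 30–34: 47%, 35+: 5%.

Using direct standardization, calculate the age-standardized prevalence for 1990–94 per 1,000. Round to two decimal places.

171.96

Standard weights: 0.46, 0.02, 0.47, 0.05.
Standardized rate: 0.4600×18.66 + 0.0200×166.37 + 0.4700×294.66 + 0.0500×431.15 = 171.9587 per 1,000.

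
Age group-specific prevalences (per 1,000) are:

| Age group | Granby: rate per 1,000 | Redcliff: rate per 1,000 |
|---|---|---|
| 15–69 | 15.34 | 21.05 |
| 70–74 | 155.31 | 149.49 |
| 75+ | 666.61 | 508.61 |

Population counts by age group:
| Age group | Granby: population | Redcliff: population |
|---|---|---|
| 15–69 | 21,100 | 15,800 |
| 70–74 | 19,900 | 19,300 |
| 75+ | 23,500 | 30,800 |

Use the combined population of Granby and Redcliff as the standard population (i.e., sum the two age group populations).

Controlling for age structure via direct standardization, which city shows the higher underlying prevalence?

Combined standard total = 130,400; weights = 0.2830, 0.3006, 0.4164.
Granby: 0.2830×15.34 + 0.3006×155.31 + 0.4164×666.61 = 328.6129 per 1,000.
Redcliff: 0.2830×21.05 + 0.3006×149.49 + 0.4164×508.61 = 262.6862 per 1,000.

Granby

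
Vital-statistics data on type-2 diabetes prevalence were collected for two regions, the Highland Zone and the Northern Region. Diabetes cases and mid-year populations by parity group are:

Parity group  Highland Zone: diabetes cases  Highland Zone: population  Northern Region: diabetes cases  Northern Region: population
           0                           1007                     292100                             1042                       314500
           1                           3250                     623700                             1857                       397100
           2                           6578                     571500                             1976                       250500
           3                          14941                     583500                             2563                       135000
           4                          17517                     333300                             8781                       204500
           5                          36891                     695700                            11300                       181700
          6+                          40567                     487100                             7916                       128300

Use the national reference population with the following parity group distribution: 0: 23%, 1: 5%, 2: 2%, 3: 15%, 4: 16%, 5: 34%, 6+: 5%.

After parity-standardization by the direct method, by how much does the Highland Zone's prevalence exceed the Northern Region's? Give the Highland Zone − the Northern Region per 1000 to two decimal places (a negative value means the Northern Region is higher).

Parity-specific rates per 1000 for the Highland Zone: 3.447, 5.211, 11.510, 25.606, 52.556, 53.027, 83.283.
For the Northern Region: 3.313, 4.676, 7.888, 18.985, 42.939, 62.190, 61.699.
Standard weights: 0.23, 0.05, 0.02, 0.15, 0.16, 0.34, 0.05.
The Highland Zone: 0.2300×3.447 + 0.0500×5.211 + 0.0200×11.510 + 0.1500×25.606 + 0.1600×52.556 + 0.3400×53.027 + 0.0500×83.283 = 35.7269 per 1000.
The Northern Region: 0.2300×3.313 + 0.0500×4.676 + 0.0200×7.888 + 0.1500×18.985 + 0.1600×42.939 + 0.3400×62.190 + 0.0500×61.699 = 35.1013 per 1000.
Difference = 35.7269 − 35.1013 = 0.6256.

0.63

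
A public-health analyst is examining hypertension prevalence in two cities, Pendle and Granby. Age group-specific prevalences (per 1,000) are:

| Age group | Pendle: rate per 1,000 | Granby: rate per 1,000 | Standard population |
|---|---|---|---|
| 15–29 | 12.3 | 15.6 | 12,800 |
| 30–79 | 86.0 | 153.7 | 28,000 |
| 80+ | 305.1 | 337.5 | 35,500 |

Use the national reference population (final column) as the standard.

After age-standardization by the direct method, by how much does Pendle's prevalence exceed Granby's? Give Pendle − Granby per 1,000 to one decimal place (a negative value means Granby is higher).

Standard total = 76,300; weights = 0.1678, 0.3670, 0.4653.
Pendle: 0.1678×12.3 + 0.3670×86.0 + 0.4653×305.1 = 175.5765 per 1,000.
Granby: 0.1678×15.6 + 0.3670×153.7 + 0.4653×337.5 = 216.0489 per 1,000.
Difference = 175.5765 − 216.0489 = -40.4723.

-40.5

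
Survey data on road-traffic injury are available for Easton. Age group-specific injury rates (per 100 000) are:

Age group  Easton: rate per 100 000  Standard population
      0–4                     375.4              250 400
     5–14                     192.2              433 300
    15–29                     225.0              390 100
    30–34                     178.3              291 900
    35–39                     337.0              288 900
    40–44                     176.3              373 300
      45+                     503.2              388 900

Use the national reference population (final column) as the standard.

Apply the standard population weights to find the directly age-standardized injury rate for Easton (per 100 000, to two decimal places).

279.69

Standard total = 2 416 800; weights = 0.1036, 0.1793, 0.1614, 0.1208, 0.1195, 0.1545, 0.1609.
Standardized rate: 0.1036×375.4 + 0.1793×192.2 + 0.1614×225.0 + 0.1208×178.3 + 0.1195×337.0 + 0.1545×176.3 + 0.1609×503.2 = 279.6943 per 100 000.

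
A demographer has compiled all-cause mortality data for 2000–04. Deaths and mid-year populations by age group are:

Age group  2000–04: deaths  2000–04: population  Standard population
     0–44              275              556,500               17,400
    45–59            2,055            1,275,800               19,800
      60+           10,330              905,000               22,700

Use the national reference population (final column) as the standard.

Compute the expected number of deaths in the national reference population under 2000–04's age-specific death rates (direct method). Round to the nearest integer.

Age-specific rates per 100,000 for 2000–04: 49.42, 161.08, 1141.44.
Expected deaths = Σ (standard pop × age-specific rate ÷ 100,000)
= 17,400×49.42/100,000 + 19,800×161.08/100,000 + 22,700×1141.44/100,000
= 8.60 + 31.89 + 259.11 = 299.60.

300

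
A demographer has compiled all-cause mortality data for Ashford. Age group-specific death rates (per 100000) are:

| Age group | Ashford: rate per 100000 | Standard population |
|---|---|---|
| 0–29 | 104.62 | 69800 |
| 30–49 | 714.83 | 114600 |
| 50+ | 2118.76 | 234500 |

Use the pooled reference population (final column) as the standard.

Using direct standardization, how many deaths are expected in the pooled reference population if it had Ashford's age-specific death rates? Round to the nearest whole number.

5861

Expected deaths = Σ (standard pop × age-specific rate ÷ 100000)
= 69800×104.62/100000 + 114600×714.83/100000 + 234500×2118.76/100000
= 73.02 + 819.20 + 4968.49 = 5860.71.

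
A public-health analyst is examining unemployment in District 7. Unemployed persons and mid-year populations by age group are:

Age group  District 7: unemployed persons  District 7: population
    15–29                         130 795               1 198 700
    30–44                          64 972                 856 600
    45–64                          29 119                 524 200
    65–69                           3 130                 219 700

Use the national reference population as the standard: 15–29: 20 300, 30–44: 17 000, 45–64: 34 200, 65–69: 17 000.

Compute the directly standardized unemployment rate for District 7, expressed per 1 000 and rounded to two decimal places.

63.80

Age-specific rates per 1 000 for District 7: 109.114, 75.849, 55.549, 14.247.
Standard total = 88 500; weights = 0.2294, 0.1921, 0.3864, 0.1921.
Standardized rate: 0.2294×109.114 + 0.1921×75.849 + 0.3864×55.549 + 0.1921×14.247 = 63.8014 per 1 000.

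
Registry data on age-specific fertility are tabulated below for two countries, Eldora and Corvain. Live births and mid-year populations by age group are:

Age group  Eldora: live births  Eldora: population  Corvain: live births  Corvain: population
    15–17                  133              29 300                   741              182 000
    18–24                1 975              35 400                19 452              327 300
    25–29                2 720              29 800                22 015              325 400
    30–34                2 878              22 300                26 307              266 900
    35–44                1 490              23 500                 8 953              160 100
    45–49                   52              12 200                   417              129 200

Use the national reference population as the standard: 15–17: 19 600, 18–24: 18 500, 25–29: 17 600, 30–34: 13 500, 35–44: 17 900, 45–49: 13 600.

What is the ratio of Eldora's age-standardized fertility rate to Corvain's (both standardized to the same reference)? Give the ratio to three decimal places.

1.193

Age-specific rates per 1 000 for Eldora: 4.539, 55.791, 91.275, 129.058, 63.404, 4.262.
For Corvain: 4.071, 59.432, 67.655, 98.565, 55.921, 3.228.
Standard total = 100 700; weights = 0.1946, 0.1837, 0.1748, 0.1341, 0.1778, 0.1351.
Eldora: 0.1946×4.539 + 0.1837×55.791 + 0.1748×91.275 + 0.1341×129.058 + 0.1778×63.404 + 0.1351×4.262 = 56.2337 per 1 000.
Corvain: 0.1946×4.071 + 0.1837×59.432 + 0.1748×67.655 + 0.1341×98.565 + 0.1778×55.921 + 0.1351×3.228 = 47.1254 per 1 000.
Ratio = 56.2337 ÷ 47.1254 = 1.19328.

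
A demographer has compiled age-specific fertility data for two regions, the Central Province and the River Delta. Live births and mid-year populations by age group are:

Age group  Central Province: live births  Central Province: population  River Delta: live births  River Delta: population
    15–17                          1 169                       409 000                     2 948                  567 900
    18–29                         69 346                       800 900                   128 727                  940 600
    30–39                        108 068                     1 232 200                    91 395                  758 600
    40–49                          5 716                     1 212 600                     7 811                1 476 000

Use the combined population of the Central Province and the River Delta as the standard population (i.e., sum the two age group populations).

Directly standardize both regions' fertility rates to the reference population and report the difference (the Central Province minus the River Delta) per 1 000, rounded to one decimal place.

-21.2

Age-specific rates per 1 000 for the Central Province: 2.858, 86.585, 87.703, 4.714.
For the River Delta: 5.191, 136.856, 120.479, 5.292.
Combined standard total = 7 397 800; weights = 0.1321, 0.2354, 0.2691, 0.3634.
The Central Province: 0.1321×2.858 + 0.2354×86.585 + 0.2691×87.703 + 0.3634×4.714 = 46.0750 per 1 000.
The River Delta: 0.1321×5.191 + 0.2354×136.856 + 0.2691×120.479 + 0.3634×5.292 = 67.2474 per 1 000.
Difference = 46.0750 − 67.2474 = -21.1725.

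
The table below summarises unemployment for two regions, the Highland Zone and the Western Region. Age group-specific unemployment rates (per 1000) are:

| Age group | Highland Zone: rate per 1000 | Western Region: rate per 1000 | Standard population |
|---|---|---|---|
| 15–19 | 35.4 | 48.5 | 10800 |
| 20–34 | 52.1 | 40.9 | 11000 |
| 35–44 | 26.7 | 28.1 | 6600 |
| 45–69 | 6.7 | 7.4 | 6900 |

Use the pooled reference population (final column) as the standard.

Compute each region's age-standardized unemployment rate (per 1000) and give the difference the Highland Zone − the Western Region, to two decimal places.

Standard total = 35300; weights = 0.3059, 0.3116, 0.1870, 0.1955.
The Highland Zone: 0.3059×35.4 + 0.3116×52.1 + 0.1870×26.7 + 0.1955×6.7 = 33.3674 per 1000.
The Western Region: 0.3059×48.5 + 0.3116×40.9 + 0.1870×28.1 + 0.1955×7.4 = 34.2839 per 1000.
Difference = 33.3674 − 34.2839 = -0.9164.

-0.92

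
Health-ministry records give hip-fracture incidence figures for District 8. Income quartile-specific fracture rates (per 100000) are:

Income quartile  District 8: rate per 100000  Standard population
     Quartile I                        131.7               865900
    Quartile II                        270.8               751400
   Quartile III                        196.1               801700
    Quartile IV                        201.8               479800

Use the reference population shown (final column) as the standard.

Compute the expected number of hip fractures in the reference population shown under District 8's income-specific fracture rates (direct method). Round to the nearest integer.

Expected hip fractures = Σ (standard pop × income-specific rate ÷ 100000)
= 865900×131.7/100000 + 751400×270.8/100000 + 801700×196.1/100000 + 479800×201.8/100000
= 1140.39 + 2034.79 + 1572.13 + 968.24 = 5715.55.

5716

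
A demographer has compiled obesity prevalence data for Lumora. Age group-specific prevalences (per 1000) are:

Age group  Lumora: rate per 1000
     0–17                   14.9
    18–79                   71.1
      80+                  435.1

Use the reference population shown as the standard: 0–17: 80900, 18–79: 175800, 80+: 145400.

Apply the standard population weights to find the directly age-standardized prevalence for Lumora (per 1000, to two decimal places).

Standard total = 402100; weights = 0.2012, 0.4372, 0.3616.
Standardized rate: 0.2012×14.9 + 0.4372×71.1 + 0.3616×435.1 = 191.4159 per 1000.

191.42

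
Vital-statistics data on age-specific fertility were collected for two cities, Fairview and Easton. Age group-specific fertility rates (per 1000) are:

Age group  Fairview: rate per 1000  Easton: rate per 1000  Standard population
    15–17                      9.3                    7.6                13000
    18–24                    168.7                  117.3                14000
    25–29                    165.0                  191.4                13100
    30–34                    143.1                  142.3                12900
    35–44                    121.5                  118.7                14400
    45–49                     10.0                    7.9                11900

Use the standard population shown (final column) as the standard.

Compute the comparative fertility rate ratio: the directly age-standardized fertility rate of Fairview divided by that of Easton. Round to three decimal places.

1.060

Standard total = 79300; weights = 0.1639, 0.1765, 0.1652, 0.1627, 0.1816, 0.1501.
Fairview: 0.1639×9.3 + 0.1765×168.7 + 0.1652×165.0 + 0.1627×143.1 + 0.1816×121.5 + 0.1501×10.0 = 105.4072 per 1000.
Easton: 0.1639×7.6 + 0.1765×117.3 + 0.1652×191.4 + 0.1627×142.3 + 0.1816×118.7 + 0.1501×7.9 = 99.4615 per 1000.
Ratio = 105.4072 ÷ 99.4615 = 1.05978.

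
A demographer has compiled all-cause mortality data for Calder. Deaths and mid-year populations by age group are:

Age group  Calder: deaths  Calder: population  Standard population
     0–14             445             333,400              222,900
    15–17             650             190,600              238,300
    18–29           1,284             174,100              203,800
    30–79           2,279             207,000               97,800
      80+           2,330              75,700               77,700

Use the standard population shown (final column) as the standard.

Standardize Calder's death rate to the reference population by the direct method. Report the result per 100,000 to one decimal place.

Age-specific rates per 100,000 for Calder: 133.47, 341.03, 737.51, 1100.97, 3077.94.
Standard total = 840,500; weights = 0.2652, 0.2835, 0.2425, 0.1164, 0.0924.
Standardized rate: 0.2652×133.47 + 0.2835×341.03 + 0.2425×737.51 + 0.1164×1100.97 + 0.0924×3077.94 = 723.5605 per 100,000.

723.6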